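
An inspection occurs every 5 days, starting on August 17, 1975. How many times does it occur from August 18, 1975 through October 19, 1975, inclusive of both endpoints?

12

Occurrences land 5·i days after August 17, 1975 for i = 0, 1, 2, …
August 18, 1975 is 1 day after the start; 1 ÷ 5 = 0 remainder 1; since the remainder is 1, round up to i = 1. First occurrence in the window: #2 on August 22, 1975 (1×5 = 5 days in).
October 19, 1975 is 63 days after the start; 63 ÷ 5 = 12 remainder 3. Last occurrence in the window: #13 on October 16, 1975.
Occurrences #2 through #13: 12 in total.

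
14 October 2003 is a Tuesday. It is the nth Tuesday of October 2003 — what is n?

Day 14 falls in week ⌈14/7⌉ of the month.
Days 1–7 hold the 1st Tuesday, 8–14 the 2nd, 15–21 the 3rd, 22–28 the 4th, 29–31 the 5th.
14 is in the range for the 2nd.

2nd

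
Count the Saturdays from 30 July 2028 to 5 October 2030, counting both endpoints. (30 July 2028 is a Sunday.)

114

30 July 2028 is a Sunday; the first Saturday on or after it is 5 August 2028 (6 days later).
From 5 August 2028 to 5 October 2030: 148 + 365 + 278 = 791 days (rest of 2028, 2029, to 5 October 2030 in 2030).
791 ÷ 7 = 113 full weeks with remainder 0, so 113 more Saturdays after the first → 114.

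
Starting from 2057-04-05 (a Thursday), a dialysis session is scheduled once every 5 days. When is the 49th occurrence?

The 49th occurrence is 48 intervals after the first: 48 × 5 = 240 days after 2057-04-05.
April has 30 days — 25 days to the end of April leaves 215.
May has 31 days (184 left).
June has 30 days (154 left).
July has 31 days (123 left).
August has 31 days (92 left).
September has 30 days (62 left).
October has 31 days (31 left).
November has 30 days (1 left).
1 day into December → 2057-12-01.

2057-12-01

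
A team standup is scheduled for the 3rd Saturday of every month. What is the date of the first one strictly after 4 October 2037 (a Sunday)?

17 October 2037

October 2037 starts on a Thursday; its first Saturday is the 3rd, so the 3rd Saturday is the 17th — 17 October 2037.
17 October 2037 is after 4 October 2037, so that is the next one.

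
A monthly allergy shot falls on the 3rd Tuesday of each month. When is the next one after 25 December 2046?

December 2046 starts on a Saturday; its first Tuesday is the 4th, so the 3rd Tuesday is the 18th — 18 December 2046.
That is not after 25 December 2046, so look at January 2047.
January 2047 starts on a Tuesday; its first Tuesday is the 1st, so the 3rd Tuesday is the 15th — 15 January 2047.

15 January 2047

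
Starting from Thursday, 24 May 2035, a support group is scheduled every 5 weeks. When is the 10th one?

The 10th occurrence is 9 intervals after the first: 9 × 35 = 315 days after 24 May 2035.
May has 31 days — 7 days to the end of May leaves 308.
June has 30 days (278 left).
July has 31 days (247 left).
August has 31 days (216 left).
September has 30 days (186 left).
October has 31 days (155 left).
November has 30 days (125 left).
December has 31 days (94 left).
January has 31 days (63 left).
February has 29 days (34 left).
March has 31 days (3 left).
3 days into April → 3 April 2036.

3 April 2036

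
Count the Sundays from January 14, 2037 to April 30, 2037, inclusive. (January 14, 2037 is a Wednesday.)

15

January 14, 2037 is a Wednesday; the first Sunday on or after it is January 18, 2037 (4 days later).
From January 18, 2037 to April 30, 2037: 13 + 28 + 31 + 30 = 102 days (rest of January, February, March, April).
102 ÷ 7 = 14 full weeks with remainder 4, so 14 more Sundays after the first → 15.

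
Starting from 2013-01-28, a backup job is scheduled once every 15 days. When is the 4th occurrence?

The 4th occurrence is 3 intervals after the first: 3 × 15 = 45 days after 2013-01-28.
January has 31 days — 3 days to the end of January leaves 42.
February has 28 days (14 left).
14 days into March → 2013-03-14.

2013-03-14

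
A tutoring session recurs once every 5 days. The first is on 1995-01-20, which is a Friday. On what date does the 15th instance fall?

The 15th occurrence is 14 intervals after the first: 14 × 5 = 70 days after 1995-01-20.
January has 31 days — 11 days to the end of January leaves 59.
February has 28 days (31 left).
31 days into March → 1995-03-31.

1995-03-31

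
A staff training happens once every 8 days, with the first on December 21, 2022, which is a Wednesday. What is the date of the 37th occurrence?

The 37th occurrence is 36 intervals after the first: 36 × 8 = 288 days after December 21, 2022.
December has 31 days — 10 days to the end of December leaves 278.
January has 31 days (247 left).
February has 28 days (219 left).
March has 31 days (188 left).
April has 30 days (158 left).
May has 31 days (127 left).
June has 30 days (97 left).
July has 31 days (66 left).
August has 31 days (35 left).
September has 30 days (5 left).
5 days into October → October 5, 2023.

October 5, 2023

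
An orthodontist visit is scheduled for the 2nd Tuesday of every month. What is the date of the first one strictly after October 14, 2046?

November 13, 2046

October 2046 starts on a Monday; its first Tuesday is the 2nd, so the 2nd Tuesday is the 9th — October 9, 2046.
That is not after October 14, 2046, so look at November 2046.
November 2046 starts on a Thursday; its first Tuesday is the 6th, so the 2nd Tuesday is the 13th — November 13, 2046.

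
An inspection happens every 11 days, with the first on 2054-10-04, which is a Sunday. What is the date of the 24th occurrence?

The 24th occurrence is 23 intervals after the first: 23 × 11 = 253 days after 2054-10-04.
October has 31 days — 27 days to the end of October leaves 226.
November has 30 days (196 left).
December has 31 days (165 left).
January has 31 days (134 left).
February has 28 days (106 left).
March has 31 days (75 left).
April has 30 days (45 left).
May has 31 days (14 left).
14 days into June → 2055-06-14.

2055-06-14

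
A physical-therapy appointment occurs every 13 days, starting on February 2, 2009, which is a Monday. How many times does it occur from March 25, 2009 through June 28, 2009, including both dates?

Occurrences land 13·i days after February 2, 2009 for i = 0, 1, 2, …
March 25, 2009 is 51 days after the start; 51 ÷ 13 = 3 remainder 12; since the remainder is 12, round up to i = 4. First occurrence in the window: #5 on March 26, 2009 (4×13 = 52 days in).
June 28, 2009 is 146 days after the start; 146 ÷ 13 = 11 remainder 3. Last occurrence in the window: #12 on June 25, 2009.
Occurrences #5 through #12: 8 in total.

8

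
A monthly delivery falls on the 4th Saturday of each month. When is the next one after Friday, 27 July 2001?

July 2001 starts on a Sunday; its first Saturday is the 7th, so the 4th Saturday is the 28th — 28 July 2001.
28 July 2001 is after 27 July 2001, so that is the next one.

28 July 2001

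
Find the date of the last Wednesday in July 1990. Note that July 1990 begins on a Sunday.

July 1990 begins on a Sunday, so the first Wednesday is July 4 (3 days later).
July 1990 has 31 days. Adding weeks: 4, 11, 18, 25 — the last one ≤ 31 is the 25th.

25 July 1990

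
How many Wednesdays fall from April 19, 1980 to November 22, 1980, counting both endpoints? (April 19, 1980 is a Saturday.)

31

April 19, 1980 is a Saturday; the first Wednesday on or after it is April 23, 1980 (4 days later).
From April 23, 1980 to November 22, 1980: 7 + 31 + 30 + 31 + 31 + 30 + 31 + 22 = 213 days (rest of April, May, June, July, August, September, October, November).
213 ÷ 7 = 30 full weeks with remainder 3, so 30 more Wednesdays after the first → 31.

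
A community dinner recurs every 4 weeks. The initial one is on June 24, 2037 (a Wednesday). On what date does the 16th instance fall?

The 16th occurrence is 15 intervals after the first: 15 × 28 = 420 days after June 24, 2037.
June has 30 days — 6 days to the end of June leaves 414.
From end of June to end of 2037 is 184 days (230 left).
January has 31 days (199 left).
February has 28 days (171 left).
March has 31 days (140 left).
April has 30 days (110 left).
May has 31 days (79 left).
June has 30 days (49 left).
July has 31 days (18 left).
18 days into August → August 18, 2038.

August 18, 2038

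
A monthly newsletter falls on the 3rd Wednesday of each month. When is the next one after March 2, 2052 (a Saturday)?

March 2052 starts on a Friday; its first Wednesday is the 6th, so the 3rd Wednesday is the 20th — March 20, 2052.
March 20, 2052 is after March 2, 2052, so that is the next one.

March 20, 2052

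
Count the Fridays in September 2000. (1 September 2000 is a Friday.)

5

1 September 2000 is a Friday; the first Friday on or after it is 1 September 2000.
From 1 September 2000 to 30 September 2000 is 30 − 1 = 29 days.
29 ÷ 7 = 4 full weeks with remainder 1, so 4 more Fridays after the first → 5.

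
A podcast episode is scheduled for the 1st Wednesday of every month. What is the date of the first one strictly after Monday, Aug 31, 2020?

Sep 2, 2020

Aug 2020 starts on a Saturday, so its 1st Wednesday is Aug 5, 2020 (4 days in).
That is not after Aug 31, 2020, so look at Sep 2020.
Sep 2020 starts on a Tuesday, so its 1st Wednesday is Sep 2, 2020 (1 day in).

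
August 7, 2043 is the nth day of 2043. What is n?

Days in months before August: 31 + 28 + 31 + 30 + 31 + 30 + 31 = 212.
Plus 7 days into August → day 219.

219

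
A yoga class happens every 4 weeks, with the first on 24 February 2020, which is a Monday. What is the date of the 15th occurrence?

The 15th occurrence is 14 intervals after the first: 14 × 28 = 392 days after 24 February 2020.
February has 29 days — 5 days to the end of February leaves 387.
March has 31 days (356 left).
April has 30 days (326 left).
May has 31 days (295 left).
June has 30 days (265 left).
July has 31 days (234 left).
August has 31 days (203 left).
September has 30 days (173 left).
October has 31 days (142 left).
November has 30 days (112 left).
December has 31 days (81 left).
January has 31 days (50 left).
February has 28 days (22 left).
22 days into March → 22 March 2021.

22 March 2021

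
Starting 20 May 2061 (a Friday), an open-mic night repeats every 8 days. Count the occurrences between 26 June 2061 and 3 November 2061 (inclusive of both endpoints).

16

Occurrences land 8·i days after 20 May 2061 for i = 0, 1, 2, …
26 June 2061 is 37 days after the start; 37 ÷ 8 = 4 remainder 5; since the remainder is 5, round up to i = 5. First occurrence in the window: #6 on 29 June 2061 (5×8 = 40 days in).
3 November 2061 is 167 days after the start; 167 ÷ 8 = 20 remainder 7. Last occurrence in the window: #21 on 27 October 2061.
Occurrences #6 through #21: 16 in total.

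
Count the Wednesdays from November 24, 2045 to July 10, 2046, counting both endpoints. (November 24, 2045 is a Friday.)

32

November 24, 2045 is a Friday; the first Wednesday on or after it is November 29, 2045 (5 days later).
From November 29, 2045 to July 10, 2046: 1 + 31 + 31 + 28 + 31 + 30 + 31 + 30 + 10 = 223 days (rest of November, December, January, February, March, April, May, June, July).
223 ÷ 7 = 31 full weeks with remainder 6, so 31 more Wednesdays after the first → 32.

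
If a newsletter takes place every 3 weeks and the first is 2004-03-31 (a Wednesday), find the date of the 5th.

2004-06-23

The 5th occurrence is 4 intervals after the first: 4 × 21 = 84 days after 2004-03-31.
March has 31 days — 0 days to the end of March leaves 84.
April has 30 days (54 left).
May has 31 days (23 left).
23 days into June → 2004-06-23.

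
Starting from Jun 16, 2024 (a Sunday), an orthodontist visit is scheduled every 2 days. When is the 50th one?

The 50th occurrence is 49 intervals after the first: 49 × 2 = 98 days after Jun 16, 2024.
Jun has 30 days — 14 days to the end of Jun leaves 84.
Jul has 31 days (53 left).
Aug has 31 days (22 left).
22 days into Sep → Sep 22, 2024.

Sep 22, 2024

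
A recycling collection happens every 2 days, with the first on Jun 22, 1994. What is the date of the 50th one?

Sep 28, 1994

The 50th occurrence is 49 intervals after the first: 49 × 2 = 98 days after Jun 22, 1994.
Jun has 30 days — 8 days to the end of Jun leaves 90.
Jul has 31 days (59 left).
Aug has 31 days (28 left).
28 days into Sep → Sep 28, 1994.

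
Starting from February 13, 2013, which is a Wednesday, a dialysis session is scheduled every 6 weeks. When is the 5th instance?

July 31, 2013

The 5th occurrence is 4 intervals after the first: 4 × 42 = 168 days after February 13, 2013.
February has 28 days — 15 days to the end of February leaves 153.
March has 31 days (122 left).
April has 30 days (92 left).
May has 31 days (61 left).
June has 30 days (31 left).
31 days into July → July 31, 2013.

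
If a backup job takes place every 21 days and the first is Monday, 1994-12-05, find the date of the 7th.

1995-04-10

The 7th occurrence is 6 intervals after the first: 6 × 21 = 126 days after 1994-12-05.
December has 31 days — 26 days to the end of December leaves 100.
January has 31 days (69 left).
February has 28 days (41 left).
March has 31 days (10 left).
10 days into April → 1995-04-10.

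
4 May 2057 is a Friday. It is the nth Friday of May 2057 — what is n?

1st

Day 4 falls in week ⌈4/7⌉ of the month.
Days 1–7 hold the 1st Friday, 8–14 the 2nd, 15–21 the 3rd, 22–28 the 4th, 29–31 the 5th.
4 is in the range for the 1st.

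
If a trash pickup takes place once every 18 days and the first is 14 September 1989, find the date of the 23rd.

15 October 1990

The 23rd occurrence is 22 intervals after the first: 22 × 18 = 396 days after 14 September 1989.
September has 30 days — 16 days to the end of September leaves 380.
October has 31 days (349 left).
November has 30 days (319 left).
December has 31 days (288 left).
January has 31 days (257 left).
February has 28 days (229 left).
March has 31 days (198 left).
April has 30 days (168 left).
May has 31 days (137 left).
June has 30 days (107 left).
July has 31 days (76 left).
August has 31 days (45 left).
September has 30 days (15 left).
15 days into October → 15 October 1990.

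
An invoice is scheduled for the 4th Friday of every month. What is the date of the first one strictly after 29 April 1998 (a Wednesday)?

22 May 1998

April 1998 starts on a Wednesday; its first Friday is the 3rd, so the 4th Friday is the 24th — 24 April 1998.
That is not after 29 April 1998, so look at May 1998.
May 1998 starts on a Friday; its first Friday is the 1st, so the 4th Friday is the 22nd — 22 May 1998.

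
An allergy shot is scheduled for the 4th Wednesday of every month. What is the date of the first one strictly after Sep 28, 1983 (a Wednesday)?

Sep 1983 starts on a Thursday; its first Wednesday is the 7th, so the 4th Wednesday is the 28th — Sep 28, 1983.
That is not after Sep 28, 1983, so look at Oct 1983.
Oct 1983 starts on a Saturday; its first Wednesday is the 5th, so the 4th Wednesday is the 26th — Oct 26, 1983.

Oct 26, 1983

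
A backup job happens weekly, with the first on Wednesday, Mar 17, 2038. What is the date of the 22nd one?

The 22nd occurrence is 21 intervals after the first: 21 × 7 = 147 days after Mar 17, 2038.
Mar has 31 days — 14 days to the end of Mar leaves 133.
Apr has 30 days (103 left).
May has 31 days (72 left).
Jun has 30 days (42 left).
Jul has 31 days (11 left).
11 days into Aug → Aug 11, 2038.

Aug 11, 2038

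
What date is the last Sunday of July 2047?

2047-07-28

July 2047 begins on a Monday, so the first Sunday is July 7 (6 days later).
July 2047 has 31 days. Adding weeks: 7, 14, 21, 28 — the last one ≤ 31 is the 28th.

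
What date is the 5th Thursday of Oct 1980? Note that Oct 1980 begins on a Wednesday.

Oct 1980 begins on a Wednesday, so the first Thursday is Oct 2 (1 day later).
The 5th Thursday is 4 weeks later: 2 + 28 = 30.

Oct 30, 1980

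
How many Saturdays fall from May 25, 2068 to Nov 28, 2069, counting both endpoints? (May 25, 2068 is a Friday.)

79

May 25, 2068 is a Friday; the first Saturday on or after it is May 26, 2068 (1 day later).
From May 26, 2068 to Nov 28, 2069: 219 + 332 = 551 days (rest of 2068, to Nov 28, 2069 in 2069).
551 ÷ 7 = 78 full weeks with remainder 5, so 78 more Saturdays after the first → 79.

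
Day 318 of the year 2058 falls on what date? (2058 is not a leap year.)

January has 31 days (318 − 31 = 287 remain).
February has 28 days (287 − 28 = 259 remain).
March has 31 days (259 − 31 = 228 remain).
April has 30 days (228 − 30 = 198 remain).
May has 31 days (198 − 31 = 167 remain).
June has 30 days (167 − 30 = 137 remain).
July has 31 days (137 − 31 = 106 remain).
August has 31 days (106 − 31 = 75 remain).
September has 30 days (75 − 30 = 45 remain).
October has 31 days (45 − 31 = 14 remain).
14 into November → November 14.

14 November 2058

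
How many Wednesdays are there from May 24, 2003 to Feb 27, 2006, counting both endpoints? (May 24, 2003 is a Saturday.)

May 24, 2003 is a Saturday; the first Wednesday on or after it is May 28, 2003 (4 days later).
From May 28, 2003 to Feb 27, 2006: 217 + 366 + 365 + 58 = 1006 days (rest of 2003, 2004, 2005, to Feb 27, 2006 in 2006).
1006 ÷ 7 = 143 full weeks with remainder 5, so 143 more Wednesdays after the first → 144.

144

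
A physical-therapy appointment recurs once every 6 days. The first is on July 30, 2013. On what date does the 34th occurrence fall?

February 13, 2014

The 34th occurrence is 33 intervals after the first: 33 × 6 = 198 days after July 30, 2013.
July has 31 days — 1 day to the end of July leaves 197.
August has 31 days (166 left).
September has 30 days (136 left).
October has 31 days (105 left).
November has 30 days (75 left).
December has 31 days (44 left).
January has 31 days (13 left).
13 days into February → February 13, 2014.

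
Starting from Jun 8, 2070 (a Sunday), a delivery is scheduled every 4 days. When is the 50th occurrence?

The 50th occurrence is 49 intervals after the first: 49 × 4 = 196 days after Jun 8, 2070.
Jun has 30 days — 22 days to the end of Jun leaves 174.
Jul has 31 days (143 left).
Aug has 31 days (112 left).
Sep has 30 days (82 left).
Oct has 31 days (51 left).
Nov has 30 days (21 left).
21 days into Dec → Dec 21, 2070.

Dec 21, 2070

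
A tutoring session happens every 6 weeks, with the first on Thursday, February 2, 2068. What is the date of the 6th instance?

August 30, 2068

The 6th occurrence is 5 intervals after the first: 5 × 42 = 210 days after February 2, 2068.
February has 29 days — 27 days to the end of February leaves 183.
March has 31 days (152 left).
April has 30 days (122 left).
May has 31 days (91 left).
June has 30 days (61 left).
July has 31 days (30 left).
30 days into August → August 30, 2068.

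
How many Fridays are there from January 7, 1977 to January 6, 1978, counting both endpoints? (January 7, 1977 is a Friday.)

53

January 7, 1977 is a Friday; the first Friday on or after it is January 7, 1977.
From January 7, 1977 to January 6, 1978: 358 + 6 = 364 days (rest of 1977, to January 6, 1978 in 1978).
364 ÷ 7 = 52 full weeks with remainder 0, so 52 more Fridays after the first → 53.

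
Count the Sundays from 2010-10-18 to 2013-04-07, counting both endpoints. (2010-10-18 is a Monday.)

129

2010-10-18 is a Monday; the first Sunday on or after it is 2010-10-24 (6 days later).
From 2010-10-24 to 2013-04-07: 68 + 365 + 366 + 97 = 896 days (rest of 2010, 2011, 2012, to 2013-04-07 in 2013).
896 ÷ 7 = 128 full weeks with remainder 0, so 128 more Sundays after the first → 129.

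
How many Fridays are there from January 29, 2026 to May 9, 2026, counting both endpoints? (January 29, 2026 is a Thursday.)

January 29, 2026 is a Thursday; the first Friday on or after it is January 30, 2026 (1 day later).
From January 30, 2026 to May 9, 2026: 1 + 28 + 31 + 30 + 9 = 99 days (rest of January, February, March, April, May).
99 ÷ 7 = 14 full weeks with remainder 1, so 14 more Fridays after the first → 15.

15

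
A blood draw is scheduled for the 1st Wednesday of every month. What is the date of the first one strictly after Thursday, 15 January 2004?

January 2004 starts on a Thursday, so its 1st Wednesday is 7 January 2004 (6 days in).
That is not after 15 January 2004, so look at February 2004.
February 2004 starts on a Sunday, so its 1st Wednesday is 4 February 2004 (3 days in).

4 February 2004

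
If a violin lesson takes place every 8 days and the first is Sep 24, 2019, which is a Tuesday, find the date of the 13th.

Dec 29, 2019

The 13th occurrence is 12 intervals after the first: 12 × 8 = 96 days after Sep 24, 2019.
Sep has 30 days — 6 days to the end of Sep leaves 90.
Oct has 31 days (59 left).
Nov has 30 days (29 left).
29 days into Dec → Dec 29, 2019.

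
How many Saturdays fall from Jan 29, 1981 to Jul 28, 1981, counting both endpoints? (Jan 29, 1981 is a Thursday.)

26

Jan 29, 1981 is a Thursday; the first Saturday on or after it is Jan 31, 1981 (2 days later).
From Jan 31, 1981 to Jul 28, 1981: 0 + 28 + 31 + 30 + 31 + 30 + 28 = 178 days (rest of Jan, Feb, Mar, Apr, May, Jun, Jul).
178 ÷ 7 = 25 full weeks with remainder 3, so 25 more Saturdays after the first → 26.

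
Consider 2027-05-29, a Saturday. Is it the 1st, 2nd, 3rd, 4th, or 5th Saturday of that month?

Day 29 falls in week ⌈29/7⌉ of the month.
Days 1–7 hold the 1st Saturday, 8–14 the 2nd, 15–21 the 3rd, 22–28 the 4th, 29–31 the 5th.
29 is in the range for the 5th.

5th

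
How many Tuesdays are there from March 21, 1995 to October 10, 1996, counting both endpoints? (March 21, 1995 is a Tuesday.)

March 21, 1995 is a Tuesday; the first Tuesday on or after it is March 21, 1995.
From March 21, 1995 to October 10, 1996: 285 + 284 = 569 days (rest of 1995, to October 10, 1996 in 1996).
569 ÷ 7 = 81 full weeks with remainder 2, so 81 more Tuesdays after the first → 82.

82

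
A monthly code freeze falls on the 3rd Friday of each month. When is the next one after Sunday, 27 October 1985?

15 November 1985

October 1985 starts on a Tuesday; its first Friday is the 4th, so the 3rd Friday is the 18th — 18 October 1985.
That is not after 27 October 1985, so look at November 1985.
November 1985 starts on a Friday; its first Friday is the 1st, so the 3rd Friday is the 15th — 15 November 1985.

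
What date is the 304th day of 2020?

Jan has 31 days (304 − 31 = 273 remain).
Feb has 29 days (273 − 29 = 244 remain).
Mar has 31 days (244 − 31 = 213 remain).
Apr has 30 days (213 − 30 = 183 remain).
May has 31 days (183 − 31 = 152 remain).
Jun has 30 days (152 − 30 = 122 remain).
Jul has 31 days (122 − 31 = 91 remain).
Aug has 31 days (91 − 31 = 60 remain).
Sep has 30 days (60 − 30 = 30 remain).
30 into Oct → Oct 30.

Oct 30, 2020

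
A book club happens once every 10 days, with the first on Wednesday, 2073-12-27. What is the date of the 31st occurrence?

2074-10-23

The 31st occurrence is 30 intervals after the first: 30 × 10 = 300 days after 2073-12-27.
December has 31 days — 4 days to the end of December leaves 296.
January has 31 days (265 left).
February has 28 days (237 left).
March has 31 days (206 left).
April has 30 days (176 left).
May has 31 days (145 left).
June has 30 days (115 left).
July has 31 days (84 left).
August has 31 days (53 left).
September has 30 days (23 left).
23 days into October → 2074-10-23.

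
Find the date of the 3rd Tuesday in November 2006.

2006-11-21

November 2006 begins on a Wednesday, so the first Tuesday is November 7 (6 days later).
The 3rd Tuesday is 2 weeks later: 7 + 14 = 21.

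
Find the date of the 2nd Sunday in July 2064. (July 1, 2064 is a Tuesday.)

July 2064 begins on a Tuesday, so the first Sunday is July 6 (5 days later).
The 2nd Sunday is 1 weeks later: 6 + 7 = 13.

2064-07-13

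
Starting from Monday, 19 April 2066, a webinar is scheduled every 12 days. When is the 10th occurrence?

The 10th occurrence is 9 intervals after the first: 9 × 12 = 108 days after 19 April 2066.
April has 30 days — 11 days to the end of April leaves 97.
May has 31 days (66 left).
June has 30 days (36 left).
July has 31 days (5 left).
5 days into August → 5 August 2066.

5 August 2066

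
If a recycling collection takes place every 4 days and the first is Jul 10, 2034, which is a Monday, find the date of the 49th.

Jan 18, 2035

The 49th occurrence is 48 intervals after the first: 48 × 4 = 192 days after Jul 10, 2034.
Jul has 31 days — 21 days to the end of Jul leaves 171.
Aug has 31 days (140 left).
Sep has 30 days (110 left).
Oct has 31 days (79 left).
Nov has 30 days (49 left).
Dec has 31 days (18 left).
18 days into Jan → Jan 18, 2035.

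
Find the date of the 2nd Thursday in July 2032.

8 July 2032

July 2032 begins on a Thursday, so the first Thursday is July 1.
The 2nd Thursday is 1 weeks later: 1 + 7 = 8.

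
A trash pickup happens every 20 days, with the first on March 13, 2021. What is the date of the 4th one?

May 12, 2021

The 4th occurrence is 3 intervals after the first: 3 × 20 = 60 days after March 13, 2021.
March has 31 days — 18 days to the end of March leaves 42.
April has 30 days (12 left).
12 days into May → May 12, 2021.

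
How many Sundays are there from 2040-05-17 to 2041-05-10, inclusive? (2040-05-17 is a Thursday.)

51

2040-05-17 is a Thursday; the first Sunday on or after it is 2040-05-20 (3 days later).
From 2040-05-20 to 2041-05-10: 225 + 130 = 355 days (rest of 2040, to 2041-05-10 in 2041).
355 ÷ 7 = 50 full weeks with remainder 5, so 50 more Sundays after the first → 51.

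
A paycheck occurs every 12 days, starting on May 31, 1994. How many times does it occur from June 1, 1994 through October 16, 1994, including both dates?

11

Occurrences land 12·i days after May 31, 1994 for i = 0, 1, 2, …
June 1, 1994 is 1 day after the start; 1 ÷ 12 = 0 remainder 1; since the remainder is 1, round up to i = 1. First occurrence in the window: #2 on June 12, 1994 (1×12 = 12 days in).
October 16, 1994 is 138 days after the start; 138 ÷ 12 = 11 remainder 6. Last occurrence in the window: #12 on October 10, 1994.
Occurrences #2 through #12: 11 in total.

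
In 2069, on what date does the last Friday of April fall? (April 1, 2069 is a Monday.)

April 26, 2069

April 2069 begins on a Monday, so the first Friday is April 5 (4 days later).
April 2069 has 30 days. Adding weeks: 5, 12, 19, 26 — the last one ≤ 30 is the 26th.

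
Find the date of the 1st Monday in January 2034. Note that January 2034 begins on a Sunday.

January 2, 2034

January 2034 begins on a Sunday, so the first Monday is January 2 (1 day later).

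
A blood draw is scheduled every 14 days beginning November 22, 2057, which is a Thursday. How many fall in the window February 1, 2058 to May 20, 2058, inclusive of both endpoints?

Occurrences land 14·i days after November 22, 2057 for i = 0, 1, 2, …
February 1, 2058 is 71 days after the start; 71 ÷ 14 = 5 remainder 1; since the remainder is 1, round up to i = 6. First occurrence in the window: #7 on February 14, 2058 (6×14 = 84 days in).
May 20, 2058 is 179 days after the start; 179 ÷ 14 = 12 remainder 11. Last occurrence in the window: #13 on May 9, 2058.
Occurrences #7 through #13: 7 in total.

7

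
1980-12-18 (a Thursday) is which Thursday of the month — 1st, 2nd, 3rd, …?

3rd

Day 18 falls in week ⌈18/7⌉ of the month.
Days 1–7 hold the 1st Thursday, 8–14 the 2nd, 15–21 the 3rd, 22–28 the 4th, 29–31 the 5th.
18 is in the range for the 3rd.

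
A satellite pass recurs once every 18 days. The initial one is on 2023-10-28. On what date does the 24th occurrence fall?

2024-12-15

The 24th occurrence is 23 intervals after the first: 23 × 18 = 414 days after 2023-10-28.
October has 31 days — 3 days to the end of October leaves 411.
From end of October to end of 2023 is 61 days (350 left).
January has 31 days (319 left).
February has 29 days (290 left).
March has 31 days (259 left).
April has 30 days (229 left).
May has 31 days (198 left).
June has 30 days (168 left).
July has 31 days (137 left).
August has 31 days (106 left).
September has 30 days (76 left).
October has 31 days (45 left).
November has 30 days (15 left).
15 days into December → 2024-12-15.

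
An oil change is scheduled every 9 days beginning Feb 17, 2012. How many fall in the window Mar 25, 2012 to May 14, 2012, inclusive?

5

Occurrences land 9·i days after Feb 17, 2012 for i = 0, 1, 2, …
Mar 25, 2012 is 37 days after the start; 37 ÷ 9 = 4 remainder 1; since the remainder is 1, round up to i = 5. First occurrence in the window: #6 on Apr 2, 2012 (5×9 = 45 days in).
May 14, 2012 is 87 days after the start; 87 ÷ 9 = 9 remainder 6. Last occurrence in the window: #10 on May 8, 2012.
Occurrences #6 through #10: 5 in total.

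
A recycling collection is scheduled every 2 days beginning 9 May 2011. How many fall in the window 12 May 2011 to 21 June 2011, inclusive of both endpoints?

Occurrences land 2·i days after 9 May 2011 for i = 0, 1, 2, …
12 May 2011 is 3 days after the start; 3 ÷ 2 = 1 remainder 1; since the remainder is 1, round up to i = 2. First occurrence in the window: #3 on 13 May 2011 (2×2 = 4 days in).
21 June 2011 is 43 days after the start; 43 ÷ 2 = 21 remainder 1. Last occurrence in the window: #22 on 20 June 2011.
Occurrences #3 through #22: 20 in total.

20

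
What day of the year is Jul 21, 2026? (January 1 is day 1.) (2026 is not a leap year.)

Days in months before Jul: 31 + 28 + 31 + 30 + 31 + 30 = 181.
Plus 21 days into Jul → day 202.

202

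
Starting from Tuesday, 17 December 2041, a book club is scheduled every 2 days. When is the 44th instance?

The 44th occurrence is 43 intervals after the first: 43 × 2 = 86 days after 17 December 2041.
December has 31 days — 14 days to the end of December leaves 72.
January has 31 days (41 left).
February has 28 days (13 left).
13 days into March → 13 March 2042.

13 March 2042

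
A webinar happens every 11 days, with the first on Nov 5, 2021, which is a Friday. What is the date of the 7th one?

The 7th occurrence is 6 intervals after the first: 6 × 11 = 66 days after Nov 5, 2021.
Nov has 30 days — 25 days to the end of Nov leaves 41.
Dec has 31 days (10 left).
10 days into Jan → Jan 10, 2022.

Jan 10, 2022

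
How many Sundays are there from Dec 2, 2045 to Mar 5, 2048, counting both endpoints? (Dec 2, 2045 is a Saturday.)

Dec 2, 2045 is a Saturday; the first Sunday on or after it is Dec 3, 2045 (1 day later).
From Dec 3, 2045 to Mar 5, 2048: 28 + 365 + 365 + 65 = 823 days (rest of 2045, 2046, 2047, to Mar 5, 2048 in 2048).
823 ÷ 7 = 117 full weeks with remainder 4, so 117 more Sundays after the first → 118.

118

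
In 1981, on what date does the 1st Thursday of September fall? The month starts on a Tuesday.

September 1981 begins on a Tuesday, so the first Thursday is September 3 (2 days later).

1981-09-03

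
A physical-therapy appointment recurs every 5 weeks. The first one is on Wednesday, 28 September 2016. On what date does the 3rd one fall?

7 December 2016

The 3rd occurrence is 2 intervals after the first: 2 × 35 = 70 days after 28 September 2016.
September has 30 days — 2 days to the end of September leaves 68.
October has 31 days (37 left).
November has 30 days (7 left).
7 days into December → 7 December 2016.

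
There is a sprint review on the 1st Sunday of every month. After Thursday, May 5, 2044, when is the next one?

May 2044 starts on a Sunday, so its 1st Sunday is May 1, 2044.
That is not after May 5, 2044, so look at June 2044.
June 2044 starts on a Wednesday, so its 1st Sunday is June 5, 2044 (4 days in).

June 5, 2044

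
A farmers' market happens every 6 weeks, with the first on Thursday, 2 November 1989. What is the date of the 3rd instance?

25 January 1990

The 3rd occurrence is 2 intervals after the first: 2 × 42 = 84 days after 2 November 1989.
November has 30 days — 28 days to the end of November leaves 56.
December has 31 days (25 left).
25 days into January → 25 January 1990.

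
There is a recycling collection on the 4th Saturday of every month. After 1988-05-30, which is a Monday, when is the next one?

May 1988 starts on a Sunday; its first Saturday is the 7th, so the 4th Saturday is the 28th — 1988-05-28.
That is not after 1988-05-30, so look at June 1988.
June 1988 starts on a Wednesday; its first Saturday is the 4th, so the 4th Saturday is the 25th — 1988-06-25.

1988-06-25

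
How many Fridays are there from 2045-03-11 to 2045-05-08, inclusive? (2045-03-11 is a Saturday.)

2045-03-11 is a Saturday; the first Friday on or after it is 2045-03-17 (6 days later).
From 2045-03-17 to 2045-05-08: 14 + 30 + 8 = 52 days (rest of March, April, May).
52 ÷ 7 = 7 full weeks with remainder 3, so 7 more Fridays after the first → 8.

8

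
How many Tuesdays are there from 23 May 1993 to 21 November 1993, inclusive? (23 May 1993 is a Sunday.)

23 May 1993 is a Sunday; the first Tuesday on or after it is 25 May 1993 (2 days later).
From 25 May 1993 to 21 November 1993: 6 + 30 + 31 + 31 + 30 + 31 + 21 = 180 days (rest of May, June, July, August, September, October, November).
180 ÷ 7 = 25 full weeks with remainder 5, so 25 more Tuesdays after the first → 26.

26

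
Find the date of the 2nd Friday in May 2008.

May 9, 2008

May 2008 begins on a Thursday, so the first Friday is May 2 (1 day later).
The 2nd Friday is 1 weeks later: 2 + 7 = 9.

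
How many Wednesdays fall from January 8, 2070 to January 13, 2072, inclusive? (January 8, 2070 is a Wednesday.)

January 8, 2070 is a Wednesday; the first Wednesday on or after it is January 8, 2070.
From January 8, 2070 to January 13, 2072: 357 + 365 + 13 = 735 days (rest of 2070, 2071, to January 13, 2072 in 2072).
735 ÷ 7 = 105 full weeks with remainder 0, so 105 more Wednesdays after the first → 106.

106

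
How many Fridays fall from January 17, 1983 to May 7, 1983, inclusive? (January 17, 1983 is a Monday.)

16

January 17, 1983 is a Monday; the first Friday on or after it is January 21, 1983 (4 days later).
From January 21, 1983 to May 7, 1983: 10 + 28 + 31 + 30 + 7 = 106 days (rest of January, February, March, April, May).
106 ÷ 7 = 15 full weeks with remainder 1, so 15 more Fridays after the first → 16.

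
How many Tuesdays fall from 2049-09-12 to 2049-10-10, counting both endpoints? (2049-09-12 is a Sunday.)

2049-09-12 is a Sunday; the first Tuesday on or after it is 2049-09-14 (2 days later).
From 2049-09-14 to 2049-10-10: 16 + 10 = 26 days (rest of September, October).
26 ÷ 7 = 3 full weeks with remainder 5, so 3 more Tuesdays after the first → 4.

4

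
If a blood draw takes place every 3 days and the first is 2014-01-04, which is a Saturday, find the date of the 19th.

The 19th occurrence is 18 intervals after the first: 18 × 3 = 54 days after 2014-01-04.
January has 31 days — 27 days to the end of January leaves 27.
27 days into February → 2014-02-27.

2014-02-27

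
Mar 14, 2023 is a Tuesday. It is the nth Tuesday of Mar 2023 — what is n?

2nd

Day 14 falls in week ⌈14/7⌉ of the month.
Days 1–7 hold the 1st Tuesday, 8–14 the 2nd, 15–21 the 3rd, 22–28 the 4th, 29–31 the 5th.
14 is in the range for the 2nd.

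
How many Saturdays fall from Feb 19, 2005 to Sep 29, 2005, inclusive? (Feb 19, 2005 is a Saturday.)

Feb 19, 2005 is a Saturday; the first Saturday on or after it is Feb 19, 2005.
From Feb 19, 2005 to Sep 29, 2005: 9 + 31 + 30 + 31 + 30 + 31 + 31 + 29 = 222 days (rest of Feb, Mar, Apr, May, Jun, Jul, Aug, Sep).
222 ÷ 7 = 31 full weeks with remainder 5, so 31 more Saturdays after the first → 32.

32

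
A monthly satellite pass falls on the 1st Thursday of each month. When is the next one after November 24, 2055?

December 2, 2055

November 2055 starts on a Monday, so its 1st Thursday is November 4, 2055 (3 days in).
That is not after November 24, 2055, so look at December 2055.
December 2055 starts on a Wednesday, so its 1st Thursday is December 2, 2055 (1 day in).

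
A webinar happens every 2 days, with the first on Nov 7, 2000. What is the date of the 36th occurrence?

Jan 16, 2001

The 36th occurrence is 35 intervals after the first: 35 × 2 = 70 days after Nov 7, 2000.
Nov has 30 days — 23 days to the end of Nov leaves 47.
Dec has 31 days (16 left).
16 days into Jan → Jan 16, 2001.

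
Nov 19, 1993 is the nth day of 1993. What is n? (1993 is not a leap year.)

Days in months before Nov: 31 + 28 + 31 + 30 + 31 + 30 + 31 + 31 + 30 + 31 = 304.
Plus 19 days into Nov → day 323.

323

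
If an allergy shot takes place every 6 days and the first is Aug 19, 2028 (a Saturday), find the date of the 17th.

The 17th occurrence is 16 intervals after the first: 16 × 6 = 96 days after Aug 19, 2028.
Aug has 31 days — 12 days to the end of Aug leaves 84.
Sep has 30 days (54 left).
Oct has 31 days (23 left).
23 days into Nov → Nov 23, 2028.

Nov 23, 2028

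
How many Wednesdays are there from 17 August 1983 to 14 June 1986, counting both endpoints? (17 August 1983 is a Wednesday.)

148

17 August 1983 is a Wednesday; the first Wednesday on or after it is 17 August 1983.
From 17 August 1983 to 14 June 1986: 136 + 366 + 365 + 165 = 1032 days (rest of 1983, 1984, 1985, to 14 June 1986 in 1986).
1032 ÷ 7 = 147 full weeks with remainder 3, so 147 more Wednesdays after the first → 148.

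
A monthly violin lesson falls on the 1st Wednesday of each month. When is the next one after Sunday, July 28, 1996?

July 1996 starts on a Monday, so its 1st Wednesday is July 3, 1996 (2 days in).
That is not after July 28, 1996, so look at August 1996.
August 1996 starts on a Thursday, so its 1st Wednesday is August 7, 1996 (6 days in).

August 7, 1996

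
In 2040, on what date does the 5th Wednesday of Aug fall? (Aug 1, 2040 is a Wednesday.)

Aug 29, 2040

Aug 2040 begins on a Wednesday, so the first Wednesday is Aug 1.
The 5th Wednesday is 4 weeks later: 1 + 28 = 29.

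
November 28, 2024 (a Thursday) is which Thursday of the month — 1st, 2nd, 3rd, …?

Day 28 falls in week ⌈28/7⌉ of the month.
Days 1–7 hold the 1st Thursday, 8–14 the 2nd, 15–21 the 3rd, 22–28 the 4th, 29–31 the 5th.
28 is in the range for the 4th.

4th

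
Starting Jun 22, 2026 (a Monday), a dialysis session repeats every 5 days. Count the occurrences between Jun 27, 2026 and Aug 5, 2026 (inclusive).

8

Occurrences land 5·i days after Jun 22, 2026 for i = 0, 1, 2, …
Jun 27, 2026 is 5 days after the start; 5 ÷ 5 = 1 remainder 0. First occurrence in the window: #2 on Jun 27, 2026 (1×5 = 5 days in).
Aug 5, 2026 is 44 days after the start; 44 ÷ 5 = 8 remainder 4. Last occurrence in the window: #9 on Aug 1, 2026.
Occurrences #2 through #9: 8 in total.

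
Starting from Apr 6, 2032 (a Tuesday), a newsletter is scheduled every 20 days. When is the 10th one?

The 10th occurrence is 9 intervals after the first: 9 × 20 = 180 days after Apr 6, 2032.
Apr has 30 days — 24 days to the end of Apr leaves 156.
May has 31 days (125 left).
Jun has 30 days (95 left).
Jul has 31 days (64 left).
Aug has 31 days (33 left).
Sep has 30 days (3 left).
3 days into Oct → Oct 3, 2032.

Oct 3, 2032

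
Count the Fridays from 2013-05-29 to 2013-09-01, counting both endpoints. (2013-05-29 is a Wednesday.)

14

2013-05-29 is a Wednesday; the first Friday on or after it is 2013-05-31 (2 days later).
From 2013-05-31 to 2013-09-01: 0 + 30 + 31 + 31 + 1 = 93 days (rest of May, June, July, August, September).
93 ÷ 7 = 13 full weeks with remainder 2, so 13 more Fridays after the first → 14.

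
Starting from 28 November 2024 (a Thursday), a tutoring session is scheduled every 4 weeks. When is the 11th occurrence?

The 11th occurrence is 10 intervals after the first: 10 × 28 = 280 days after 28 November 2024.
November has 30 days — 2 days to the end of November leaves 278.
December has 31 days (247 left).
January has 31 days (216 left).
February has 28 days (188 left).
March has 31 days (157 left).
April has 30 days (127 left).
May has 31 days (96 left).
June has 30 days (66 left).
July has 31 days (35 left).
August has 31 days (4 left).
4 days into September → 4 September 2025.

4 September 2025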